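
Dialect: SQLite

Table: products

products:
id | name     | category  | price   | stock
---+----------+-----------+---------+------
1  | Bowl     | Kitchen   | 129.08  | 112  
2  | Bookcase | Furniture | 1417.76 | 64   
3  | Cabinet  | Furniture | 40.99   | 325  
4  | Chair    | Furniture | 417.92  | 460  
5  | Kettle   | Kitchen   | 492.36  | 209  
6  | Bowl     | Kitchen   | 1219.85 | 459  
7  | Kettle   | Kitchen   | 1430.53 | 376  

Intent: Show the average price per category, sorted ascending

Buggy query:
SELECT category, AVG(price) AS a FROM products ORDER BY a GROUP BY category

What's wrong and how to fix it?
Bug: GROUP BY must precede ORDER BY

Fix: Move ORDER BY to the end, after GROUP BY

Corrected query:
SELECT category, AVG(price) AS a FROM products GROUP BY category ORDER BY a

Result:
category  | a         
----------+-----------
Furniture | 625.556667
Kitchen   | 817.955   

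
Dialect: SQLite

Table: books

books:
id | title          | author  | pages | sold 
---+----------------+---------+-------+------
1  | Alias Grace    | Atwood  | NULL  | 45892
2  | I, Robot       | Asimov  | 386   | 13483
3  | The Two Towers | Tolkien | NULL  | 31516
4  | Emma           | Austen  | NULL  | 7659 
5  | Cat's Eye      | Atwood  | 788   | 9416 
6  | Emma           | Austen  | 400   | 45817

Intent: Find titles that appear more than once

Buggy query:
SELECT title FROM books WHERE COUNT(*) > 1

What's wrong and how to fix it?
Bug: COUNT(*) is an aggregate and cannot be used in WHERE

Fix: GROUP BY title, then filter groups with HAVING COUNT(*) > 1

Corrected query:
SELECT title FROM books GROUP BY title HAVING COUNT(*) > 1

Result:
title
-----
Emma 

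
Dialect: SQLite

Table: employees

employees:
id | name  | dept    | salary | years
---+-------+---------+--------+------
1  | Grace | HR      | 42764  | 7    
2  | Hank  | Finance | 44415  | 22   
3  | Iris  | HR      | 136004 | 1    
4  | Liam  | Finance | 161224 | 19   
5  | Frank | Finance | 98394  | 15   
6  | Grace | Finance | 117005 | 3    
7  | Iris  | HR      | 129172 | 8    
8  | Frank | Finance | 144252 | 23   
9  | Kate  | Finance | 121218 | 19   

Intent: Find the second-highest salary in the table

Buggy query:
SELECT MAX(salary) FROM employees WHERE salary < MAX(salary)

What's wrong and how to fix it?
Bug: MAX(salary) on the right of the comparison is an aggregate-in-WHERE error

Fix: Compute the overall MAX in a subquery, then take MAX of rows below it

Corrected query:
SELECT MAX(salary) FROM employees WHERE salary < (SELECT MAX(salary) FROM employees)

Result:
MAX(salary)
-----------
144252     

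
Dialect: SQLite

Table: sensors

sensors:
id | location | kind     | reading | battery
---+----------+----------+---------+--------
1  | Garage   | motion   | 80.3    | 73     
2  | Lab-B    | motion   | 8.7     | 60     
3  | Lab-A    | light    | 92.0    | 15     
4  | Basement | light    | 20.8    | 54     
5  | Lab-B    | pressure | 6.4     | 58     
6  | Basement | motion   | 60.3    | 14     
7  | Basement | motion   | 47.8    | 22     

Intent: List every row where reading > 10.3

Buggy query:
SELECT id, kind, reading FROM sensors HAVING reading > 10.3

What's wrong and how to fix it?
Bug: This is a non-aggregate query (no GROUP BY, no aggregates), so in SQLite the HAVING clause is invalid here; a row-level condition belongs in WHERE

Fix: Replace HAVING with WHERE since the condition applies to individual rows

Corrected query:
SELECT id, kind, reading FROM sensors WHERE reading > 10.3

Result:
id | kind   | reading
---+--------+--------
1  | motion | 80.3   
3  | light  | 92     
4  | light  | 20.8   
6  | motion | 60.3   
7  | motion | 47.8   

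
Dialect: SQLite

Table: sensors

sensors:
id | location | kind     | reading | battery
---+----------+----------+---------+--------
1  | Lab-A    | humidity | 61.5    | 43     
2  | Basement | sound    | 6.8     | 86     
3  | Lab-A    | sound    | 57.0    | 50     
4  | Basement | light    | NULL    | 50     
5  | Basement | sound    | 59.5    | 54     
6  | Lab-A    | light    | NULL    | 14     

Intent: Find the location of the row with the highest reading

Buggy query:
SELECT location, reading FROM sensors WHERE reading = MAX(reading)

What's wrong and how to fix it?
Bug: MAX(reading) is an aggregate and cannot be used directly in WHERE

Fix: Use a subquery: WHERE reading = (SELECT MAX(reading) FROM sensors)

Corrected query:
SELECT location, reading FROM sensors WHERE reading = (SELECT MAX(reading) FROM sensors)

Result:
location | reading
---------+--------
Lab-A    | 61.5   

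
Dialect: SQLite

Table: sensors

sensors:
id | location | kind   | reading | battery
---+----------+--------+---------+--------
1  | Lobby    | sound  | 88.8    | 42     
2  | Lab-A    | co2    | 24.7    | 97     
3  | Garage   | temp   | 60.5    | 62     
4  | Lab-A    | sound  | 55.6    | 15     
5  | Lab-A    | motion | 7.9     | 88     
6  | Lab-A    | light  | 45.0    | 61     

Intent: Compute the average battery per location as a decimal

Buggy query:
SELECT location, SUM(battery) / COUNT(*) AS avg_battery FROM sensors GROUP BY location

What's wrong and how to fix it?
Bug: SUM(battery) and COUNT(*) are both integers; the division truncates the fractional part

Fix: Cast one side to REAL so the division keeps the fractional part

Corrected query:
SELECT location, SUM(battery) * 1.0 / COUNT(*) AS avg_battery FROM sensors GROUP BY location

Result:
location | avg_battery
---------+------------
Garage   | 62         
Lab-A    | 65.25      
Lobby    | 42         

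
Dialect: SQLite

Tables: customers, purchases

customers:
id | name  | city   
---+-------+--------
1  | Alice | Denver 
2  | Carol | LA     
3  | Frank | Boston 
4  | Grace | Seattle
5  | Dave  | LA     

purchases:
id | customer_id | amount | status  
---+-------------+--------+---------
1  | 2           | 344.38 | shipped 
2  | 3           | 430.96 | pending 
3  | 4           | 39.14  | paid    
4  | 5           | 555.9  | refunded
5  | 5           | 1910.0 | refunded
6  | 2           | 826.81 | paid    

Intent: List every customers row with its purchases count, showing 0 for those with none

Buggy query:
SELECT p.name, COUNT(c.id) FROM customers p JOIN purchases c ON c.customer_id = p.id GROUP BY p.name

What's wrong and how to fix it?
Bug: INNER JOIN drops customers rows that have no matching purchases rows

Fix: Switch to LEFT JOIN to retain unmatched parent rows

Corrected query:
SELECT p.name, COUNT(c.id) FROM customers p LEFT JOIN purchases c ON c.customer_id = p.id GROUP BY p.name

Result:
name  | COUNT(c.id)
------+------------
Alice | 0          
Carol | 2          
Dave  | 2          
Frank | 1          
Grace | 1          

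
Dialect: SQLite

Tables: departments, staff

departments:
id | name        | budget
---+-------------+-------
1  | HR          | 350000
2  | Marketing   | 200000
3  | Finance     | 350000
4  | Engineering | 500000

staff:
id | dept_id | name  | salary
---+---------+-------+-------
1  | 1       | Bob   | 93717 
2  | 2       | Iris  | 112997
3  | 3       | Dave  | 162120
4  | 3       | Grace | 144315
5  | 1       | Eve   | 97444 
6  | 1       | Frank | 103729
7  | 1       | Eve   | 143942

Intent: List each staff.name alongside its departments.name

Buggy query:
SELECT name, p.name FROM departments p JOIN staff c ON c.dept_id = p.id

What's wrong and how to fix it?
Bug: 'name' exists in both joined tables, so the database can't tell which one is meant

Fix: Qualify the column with its table alias (c.name)

Corrected query:
SELECT c.name, p.name FROM departments p JOIN staff c ON c.dept_id = p.id

Result:
name  | name     
------+----------
Bob   | HR       
Iris  | Marketing
Dave  | Finance  
Grace | Finance  
Eve   | HR       
Frank | HR       
Eve   | HR       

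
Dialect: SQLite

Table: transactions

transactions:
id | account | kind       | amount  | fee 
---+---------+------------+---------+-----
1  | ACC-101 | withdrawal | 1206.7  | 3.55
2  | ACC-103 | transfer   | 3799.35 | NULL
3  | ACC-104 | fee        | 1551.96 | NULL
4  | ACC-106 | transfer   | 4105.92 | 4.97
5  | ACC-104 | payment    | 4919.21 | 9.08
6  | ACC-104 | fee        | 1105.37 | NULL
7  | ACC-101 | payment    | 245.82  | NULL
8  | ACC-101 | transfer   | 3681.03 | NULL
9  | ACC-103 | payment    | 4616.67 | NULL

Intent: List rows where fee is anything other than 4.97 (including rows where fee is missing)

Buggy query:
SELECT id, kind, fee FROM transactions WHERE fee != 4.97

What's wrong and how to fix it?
Bug: 'fee != 4.97' is unknown when fee is NULL, so NULL rows are silently excluded

Fix: Handle NULL separately with IS NULL alongside the inequality

Corrected query:
SELECT id, kind, fee FROM transactions WHERE fee != 4.97 OR fee IS NULL

Result:
id | kind       | fee 
---+------------+-----
1  | withdrawal | 3.55
2  | transfer   | NULL
3  | fee        | NULL
5  | payment    | 9.08
6  | fee        | NULL
7  | payment    | NULL
8  | transfer   | NULL
9  | payment    | NULL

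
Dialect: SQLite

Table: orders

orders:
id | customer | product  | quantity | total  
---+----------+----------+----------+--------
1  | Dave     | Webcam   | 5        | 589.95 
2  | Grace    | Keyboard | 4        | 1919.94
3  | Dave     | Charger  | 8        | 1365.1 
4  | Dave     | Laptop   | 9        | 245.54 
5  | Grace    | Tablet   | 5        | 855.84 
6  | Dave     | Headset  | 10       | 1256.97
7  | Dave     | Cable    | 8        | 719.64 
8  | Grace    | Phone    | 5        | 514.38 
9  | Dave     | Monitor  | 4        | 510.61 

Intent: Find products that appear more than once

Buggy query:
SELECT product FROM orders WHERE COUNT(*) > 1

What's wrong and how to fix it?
Bug: WHERE can't reference COUNT(*); aggregates are computed after WHERE

Fix: Group first, then use HAVING for the count condition

Corrected query:
SELECT product FROM orders GROUP BY product HAVING COUNT(*) > 1

Result:
(no rows)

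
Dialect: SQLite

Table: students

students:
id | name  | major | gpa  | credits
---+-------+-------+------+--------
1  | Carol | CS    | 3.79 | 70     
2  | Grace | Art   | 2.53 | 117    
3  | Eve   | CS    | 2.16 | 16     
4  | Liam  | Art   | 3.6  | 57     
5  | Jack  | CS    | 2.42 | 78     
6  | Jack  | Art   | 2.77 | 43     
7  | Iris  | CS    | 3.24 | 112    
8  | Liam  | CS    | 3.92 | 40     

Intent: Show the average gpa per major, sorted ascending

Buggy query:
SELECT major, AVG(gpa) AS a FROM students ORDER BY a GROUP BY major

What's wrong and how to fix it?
Bug: ORDER BY appears before GROUP BY; SQL clause order requires GROUP BY first

Fix: Reorder: SELECT … FROM … GROUP BY … ORDER BY …

Corrected query:
SELECT major, AVG(gpa) AS a FROM students GROUP BY major ORDER BY a

Result:
major | a       
------+---------
Art   | 2.966667
CS    | 3.106   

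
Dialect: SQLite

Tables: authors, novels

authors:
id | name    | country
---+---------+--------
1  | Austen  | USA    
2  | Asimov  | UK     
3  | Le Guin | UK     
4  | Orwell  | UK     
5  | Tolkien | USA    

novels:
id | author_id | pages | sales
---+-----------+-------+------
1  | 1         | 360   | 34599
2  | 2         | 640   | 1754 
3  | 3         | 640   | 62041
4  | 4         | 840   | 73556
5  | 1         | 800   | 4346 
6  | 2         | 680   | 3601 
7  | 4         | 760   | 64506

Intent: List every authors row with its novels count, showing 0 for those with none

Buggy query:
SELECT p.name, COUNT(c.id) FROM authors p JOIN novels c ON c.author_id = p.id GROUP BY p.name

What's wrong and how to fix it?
Bug: An inner join excludes parents with zero children

Fix: Use LEFT JOIN so parents without children still appear (COUNT(c.id) gives 0)

Corrected query:
SELECT p.name, COUNT(c.id) FROM authors p LEFT JOIN novels c ON c.author_id = p.id GROUP BY p.name

Result:
name    | COUNT(c.id)
--------+------------
Asimov  | 2          
Austen  | 2          
Le Guin | 1          
Orwell  | 2          
Tolkien | 0          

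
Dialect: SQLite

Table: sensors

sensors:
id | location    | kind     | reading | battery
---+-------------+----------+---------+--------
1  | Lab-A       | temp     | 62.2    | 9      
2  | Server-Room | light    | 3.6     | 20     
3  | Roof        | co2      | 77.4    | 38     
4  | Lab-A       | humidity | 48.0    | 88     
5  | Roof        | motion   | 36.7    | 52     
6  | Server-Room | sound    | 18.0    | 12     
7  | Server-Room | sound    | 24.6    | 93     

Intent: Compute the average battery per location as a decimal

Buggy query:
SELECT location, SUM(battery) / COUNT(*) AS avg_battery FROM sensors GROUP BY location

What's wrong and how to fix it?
Bug: Both operands are integers, so '/' performs integer division and truncates

Fix: Multiply by 1.0 (or CAST to REAL) to force floating-point division

Corrected query:
SELECT location, SUM(battery) * 1.0 / COUNT(*) AS avg_battery FROM sensors GROUP BY location

Result:
location    | avg_battery
------------+------------
Lab-A       | 48.5       
Roof        | 45         
Server-Room | 41.666667  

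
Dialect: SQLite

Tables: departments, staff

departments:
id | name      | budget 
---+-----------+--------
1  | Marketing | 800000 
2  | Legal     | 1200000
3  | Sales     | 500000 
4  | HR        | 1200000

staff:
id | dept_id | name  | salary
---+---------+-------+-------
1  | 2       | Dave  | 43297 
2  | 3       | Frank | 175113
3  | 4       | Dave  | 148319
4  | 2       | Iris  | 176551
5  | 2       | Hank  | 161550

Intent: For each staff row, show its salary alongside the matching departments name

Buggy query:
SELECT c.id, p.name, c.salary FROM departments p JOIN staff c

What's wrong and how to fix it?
Bug: Missing join condition: each staff row is matched to all departments rows instead of just its own

Fix: Add ON c.dept_id = p.id to the JOIN

Corrected query:
SELECT c.id, p.name, c.salary FROM departments p JOIN staff c ON c.dept_id = p.id

Result:
id | name  | salary
---+-------+-------
1  | Legal | 43297 
2  | Sales | 175113
3  | HR    | 148319
4  | Legal | 176551
5  | Legal | 161550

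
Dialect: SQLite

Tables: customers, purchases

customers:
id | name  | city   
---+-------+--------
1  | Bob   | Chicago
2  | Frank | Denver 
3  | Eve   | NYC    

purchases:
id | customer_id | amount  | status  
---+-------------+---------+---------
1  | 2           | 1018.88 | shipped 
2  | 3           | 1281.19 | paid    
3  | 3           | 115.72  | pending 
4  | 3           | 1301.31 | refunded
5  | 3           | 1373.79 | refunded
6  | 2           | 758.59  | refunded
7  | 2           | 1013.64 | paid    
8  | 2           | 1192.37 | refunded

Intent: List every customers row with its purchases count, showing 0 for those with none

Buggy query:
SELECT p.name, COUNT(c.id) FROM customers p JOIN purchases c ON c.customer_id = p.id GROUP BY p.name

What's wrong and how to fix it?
Bug: INNER JOIN drops customers rows that have no matching purchases rows

Fix: Use LEFT JOIN so parents without children still appear (COUNT(c.id) gives 0)

Corrected query:
SELECT p.name, COUNT(c.id) FROM customers p LEFT JOIN purchases c ON c.customer_id = p.id GROUP BY p.name

Result:
name  | COUNT(c.id)
------+------------
Bob   | 0          
Eve   | 4          
Frank | 4          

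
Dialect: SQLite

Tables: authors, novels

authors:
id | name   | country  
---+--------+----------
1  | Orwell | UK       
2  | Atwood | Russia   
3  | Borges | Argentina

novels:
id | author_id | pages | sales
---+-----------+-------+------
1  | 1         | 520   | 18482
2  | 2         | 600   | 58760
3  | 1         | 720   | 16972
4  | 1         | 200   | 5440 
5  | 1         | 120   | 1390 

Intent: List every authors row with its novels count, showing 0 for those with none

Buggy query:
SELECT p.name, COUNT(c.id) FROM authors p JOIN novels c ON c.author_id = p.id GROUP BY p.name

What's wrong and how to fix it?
Bug: An inner join excludes parents with zero children

Fix: Use LEFT JOIN so parents without children still appear (COUNT(c.id) gives 0)

Corrected query:
SELECT p.name, COUNT(c.id) FROM authors p LEFT JOIN novels c ON c.author_id = p.id GROUP BY p.name

Result:
name   | COUNT(c.id)
-------+------------
Atwood | 1          
Borges | 0          
Orwell | 4          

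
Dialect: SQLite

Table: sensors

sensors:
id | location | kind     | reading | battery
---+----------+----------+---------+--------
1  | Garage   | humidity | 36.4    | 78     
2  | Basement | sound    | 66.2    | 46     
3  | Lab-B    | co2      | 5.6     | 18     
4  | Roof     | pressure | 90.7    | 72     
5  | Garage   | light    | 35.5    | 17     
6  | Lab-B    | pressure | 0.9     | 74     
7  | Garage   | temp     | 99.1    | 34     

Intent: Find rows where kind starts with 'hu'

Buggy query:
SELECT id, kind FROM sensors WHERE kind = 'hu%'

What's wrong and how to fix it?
Bug: '=' compares the literal string including the % character; pattern matching needs LIKE

Fix: Use LIKE for wildcard pattern matching

Corrected query:
SELECT id, kind FROM sensors WHERE kind LIKE 'hu%'

Result:
id | kind    
---+---------
1  | humidity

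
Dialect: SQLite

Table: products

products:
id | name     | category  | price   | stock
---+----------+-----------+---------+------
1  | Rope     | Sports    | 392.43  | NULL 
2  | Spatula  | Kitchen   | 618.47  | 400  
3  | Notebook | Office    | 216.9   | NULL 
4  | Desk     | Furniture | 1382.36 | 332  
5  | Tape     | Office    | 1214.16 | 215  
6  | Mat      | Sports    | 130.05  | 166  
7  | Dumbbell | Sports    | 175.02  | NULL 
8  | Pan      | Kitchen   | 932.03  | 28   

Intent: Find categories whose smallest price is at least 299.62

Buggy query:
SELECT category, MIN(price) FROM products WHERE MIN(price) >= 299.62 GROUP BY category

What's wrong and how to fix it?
Bug: MIN() in WHERE is a misuse of aggregate

Fix: Use HAVING for the per-group MIN condition

Corrected query:
SELECT category, MIN(price) FROM products GROUP BY category HAVING MIN(price) >= 299.62

Result:
category  | MIN(price)
----------+-----------
Furniture | 1382.36   
Kitchen   | 618.47    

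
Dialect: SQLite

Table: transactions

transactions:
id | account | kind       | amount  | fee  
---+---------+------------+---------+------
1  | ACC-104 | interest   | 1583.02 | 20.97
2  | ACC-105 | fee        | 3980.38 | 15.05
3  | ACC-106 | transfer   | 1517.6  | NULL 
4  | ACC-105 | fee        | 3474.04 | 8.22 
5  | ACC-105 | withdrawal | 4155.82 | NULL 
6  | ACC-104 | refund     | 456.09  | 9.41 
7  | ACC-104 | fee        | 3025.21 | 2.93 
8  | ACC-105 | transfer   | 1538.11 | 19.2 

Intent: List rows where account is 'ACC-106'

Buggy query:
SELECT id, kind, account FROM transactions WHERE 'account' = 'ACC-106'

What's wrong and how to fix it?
Bug: 'account' in single quotes is a string literal, not the column; the comparison is literal-vs-literal and never true

Fix: Remove the quotes around the column name (or use double quotes for an identifier)

Corrected query:
SELECT id, kind, account FROM transactions WHERE account = 'ACC-106'

Result:
id | kind     | account
---+----------+--------
3  | transfer | ACC-106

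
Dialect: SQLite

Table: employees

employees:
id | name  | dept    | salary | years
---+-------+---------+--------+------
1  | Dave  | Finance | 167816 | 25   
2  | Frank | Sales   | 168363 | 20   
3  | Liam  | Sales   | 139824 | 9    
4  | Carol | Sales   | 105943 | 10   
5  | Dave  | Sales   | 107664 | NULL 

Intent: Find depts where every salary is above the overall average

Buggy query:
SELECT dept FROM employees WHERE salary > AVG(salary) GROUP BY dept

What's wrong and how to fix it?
Bug: AVG() is an aggregate; it can't sit directly in WHERE

Fix: Compute the overall average in a scalar subquery and compare each group's MIN against it in HAVING

Corrected query:
SELECT dept FROM employees GROUP BY dept HAVING MIN(salary) > (SELECT AVG(salary) FROM employees)

Result:
dept   
-------
Finance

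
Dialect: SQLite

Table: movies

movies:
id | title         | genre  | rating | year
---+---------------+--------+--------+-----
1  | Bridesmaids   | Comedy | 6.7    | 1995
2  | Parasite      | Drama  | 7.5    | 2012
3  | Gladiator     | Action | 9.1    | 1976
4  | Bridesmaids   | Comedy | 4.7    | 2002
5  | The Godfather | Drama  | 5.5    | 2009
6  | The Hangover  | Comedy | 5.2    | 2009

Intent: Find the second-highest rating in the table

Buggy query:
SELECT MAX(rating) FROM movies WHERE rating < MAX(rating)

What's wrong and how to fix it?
Bug: MAX(rating) on the right of the comparison is an aggregate-in-WHERE error

Fix: Put the inner MAX in a scalar subquery

Corrected query:
SELECT MAX(rating) FROM movies WHERE rating < (SELECT MAX(rating) FROM movies)

Result:
MAX(rating)
-----------
7.5        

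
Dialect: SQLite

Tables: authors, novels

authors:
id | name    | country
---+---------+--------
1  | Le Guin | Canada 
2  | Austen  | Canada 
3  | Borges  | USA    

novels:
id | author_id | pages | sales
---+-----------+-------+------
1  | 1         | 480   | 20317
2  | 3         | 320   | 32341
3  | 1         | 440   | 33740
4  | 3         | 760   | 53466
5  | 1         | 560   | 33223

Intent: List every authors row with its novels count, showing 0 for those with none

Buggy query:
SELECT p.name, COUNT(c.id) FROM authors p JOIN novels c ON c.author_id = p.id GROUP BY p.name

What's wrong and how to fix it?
Bug: An inner join excludes parents with zero children

Fix: Switch to LEFT JOIN to retain unmatched parent rows

Corrected query:
SELECT p.name, COUNT(c.id) FROM authors p LEFT JOIN novels c ON c.author_id = p.id GROUP BY p.name

Result:
name    | COUNT(c.id)
--------+------------
Austen  | 0          
Borges  | 2          
Le Guin | 3          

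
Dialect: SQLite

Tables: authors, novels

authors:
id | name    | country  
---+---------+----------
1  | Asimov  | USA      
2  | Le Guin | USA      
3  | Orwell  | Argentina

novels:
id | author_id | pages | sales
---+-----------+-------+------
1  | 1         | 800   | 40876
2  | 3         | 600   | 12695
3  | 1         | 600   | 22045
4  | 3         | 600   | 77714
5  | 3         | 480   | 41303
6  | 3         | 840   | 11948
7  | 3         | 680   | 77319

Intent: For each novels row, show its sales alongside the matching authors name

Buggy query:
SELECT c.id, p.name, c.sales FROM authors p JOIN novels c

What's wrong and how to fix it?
Bug: JOIN with no ON clause produces a cartesian product; every novels row pairs with every authors row

Fix: Add ON c.author_id = p.id to the JOIN

Corrected query:
SELECT c.id, p.name, c.sales FROM authors p JOIN novels c ON c.author_id = p.id

Result:
id | name   | sales
---+--------+------
1  | Asimov | 40876
2  | Orwell | 12695
3  | Asimov | 22045
4  | Orwell | 77714
5  | Orwell | 41303
6  | Orwell | 11948
7  | Orwell | 77319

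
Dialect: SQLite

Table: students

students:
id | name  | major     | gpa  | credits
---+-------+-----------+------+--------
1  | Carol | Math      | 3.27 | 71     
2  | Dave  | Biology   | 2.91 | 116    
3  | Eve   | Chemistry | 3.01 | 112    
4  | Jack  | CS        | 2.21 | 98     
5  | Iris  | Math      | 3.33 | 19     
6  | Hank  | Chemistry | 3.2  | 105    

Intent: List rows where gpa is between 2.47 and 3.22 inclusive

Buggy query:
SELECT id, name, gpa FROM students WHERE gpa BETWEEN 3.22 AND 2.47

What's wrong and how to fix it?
Bug: BETWEEN expects the lower bound first; with 3.22 AND 2.47 the range is empty

Fix: Write BETWEEN 2.47 AND 3.22

Corrected query:
SELECT id, name, gpa FROM students WHERE gpa BETWEEN 2.47 AND 3.22

Result:
id | name | gpa 
---+------+-----
2  | Dave | 2.91
3  | Eve  | 3.01
6  | Hank | 3.2 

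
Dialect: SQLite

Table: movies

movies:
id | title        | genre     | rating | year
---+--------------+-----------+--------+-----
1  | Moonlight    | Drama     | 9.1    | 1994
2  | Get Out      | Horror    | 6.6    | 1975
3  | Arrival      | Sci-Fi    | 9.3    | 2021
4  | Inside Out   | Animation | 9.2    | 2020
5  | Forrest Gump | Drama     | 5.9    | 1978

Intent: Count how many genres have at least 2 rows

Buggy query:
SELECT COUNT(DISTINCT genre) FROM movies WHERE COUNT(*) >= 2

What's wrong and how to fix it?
Bug: WHERE filters individual rows, not groups, so a group-level COUNT is invalid there

Fix: Use a subquery that GROUPs and filters with HAVING, then count its rows

Corrected query:
SELECT COUNT(*) FROM (SELECT genre FROM movies GROUP BY genre HAVING COUNT(*) >= 2)

Result:
COUNT(*)
--------
1       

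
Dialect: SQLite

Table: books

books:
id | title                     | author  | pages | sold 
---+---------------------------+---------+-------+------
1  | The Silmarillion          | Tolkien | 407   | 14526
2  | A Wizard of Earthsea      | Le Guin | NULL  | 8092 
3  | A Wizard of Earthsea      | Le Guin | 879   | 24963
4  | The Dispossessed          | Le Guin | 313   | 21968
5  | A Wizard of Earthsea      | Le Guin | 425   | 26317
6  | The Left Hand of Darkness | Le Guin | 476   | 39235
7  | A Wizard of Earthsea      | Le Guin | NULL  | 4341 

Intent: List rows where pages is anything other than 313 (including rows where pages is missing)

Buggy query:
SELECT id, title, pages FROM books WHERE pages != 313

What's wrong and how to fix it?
Bug: 'pages != 313' is unknown when pages is NULL, so NULL rows are silently excluded

Fix: Handle NULL separately with IS NULL alongside the inequality

Corrected query:
SELECT id, title, pages FROM books WHERE pages != 313 OR pages IS NULL

Result:
id | title                     | pages
---+---------------------------+------
1  | The Silmarillion          | 407  
2  | A Wizard of Earthsea      | NULL 
3  | A Wizard of Earthsea      | 879  
5  | A Wizard of Earthsea      | 425  
6  | The Left Hand of Darkness | 476  
7  | A Wizard of Earthsea      | NULL 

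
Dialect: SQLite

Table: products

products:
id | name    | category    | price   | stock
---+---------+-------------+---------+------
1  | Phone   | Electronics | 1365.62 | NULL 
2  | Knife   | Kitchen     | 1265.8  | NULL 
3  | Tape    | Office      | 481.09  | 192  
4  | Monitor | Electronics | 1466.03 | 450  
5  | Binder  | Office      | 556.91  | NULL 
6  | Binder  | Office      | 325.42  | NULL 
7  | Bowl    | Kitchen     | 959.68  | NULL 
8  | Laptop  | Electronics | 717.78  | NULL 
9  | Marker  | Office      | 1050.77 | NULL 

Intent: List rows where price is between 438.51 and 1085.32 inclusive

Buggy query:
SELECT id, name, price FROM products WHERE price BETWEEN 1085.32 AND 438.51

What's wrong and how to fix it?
Bug: BETWEEN expects the lower bound first; with 1085.32 AND 438.51 the range is empty

Fix: Write BETWEEN 438.51 AND 1085.32

Corrected query:
SELECT id, name, price FROM products WHERE price BETWEEN 438.51 AND 1085.32

Result:
id | name   | price  
---+--------+--------
3  | Tape   | 481.09 
5  | Binder | 556.91 
7  | Bowl   | 959.68 
8  | Laptop | 717.78 
9  | Marker | 1050.77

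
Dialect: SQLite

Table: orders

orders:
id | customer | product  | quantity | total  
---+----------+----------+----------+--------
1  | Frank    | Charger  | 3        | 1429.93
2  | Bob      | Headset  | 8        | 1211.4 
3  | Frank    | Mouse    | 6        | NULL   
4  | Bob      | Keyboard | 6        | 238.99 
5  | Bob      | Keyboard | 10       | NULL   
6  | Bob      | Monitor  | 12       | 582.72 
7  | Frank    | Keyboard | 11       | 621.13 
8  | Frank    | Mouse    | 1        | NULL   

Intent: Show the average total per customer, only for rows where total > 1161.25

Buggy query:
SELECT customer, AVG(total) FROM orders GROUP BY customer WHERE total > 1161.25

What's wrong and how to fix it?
Bug: WHERE cannot follow GROUP BY

Fix: Move the WHERE clause before GROUP BY

Corrected query:
SELECT customer, AVG(total) FROM orders WHERE total > 1161.25 GROUP BY customer

Result:
customer | AVG(total)
---------+-----------
Bob      | 1211.4    
Frank    | 1429.93   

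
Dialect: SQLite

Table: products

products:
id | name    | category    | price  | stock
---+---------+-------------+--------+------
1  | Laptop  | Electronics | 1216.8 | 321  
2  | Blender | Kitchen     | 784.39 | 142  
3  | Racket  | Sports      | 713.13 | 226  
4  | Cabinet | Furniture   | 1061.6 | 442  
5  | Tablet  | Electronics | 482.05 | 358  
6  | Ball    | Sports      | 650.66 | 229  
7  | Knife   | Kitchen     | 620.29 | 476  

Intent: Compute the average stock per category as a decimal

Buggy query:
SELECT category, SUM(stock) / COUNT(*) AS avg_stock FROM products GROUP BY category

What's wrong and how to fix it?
Bug: Both operands are integers, so '/' performs integer division and truncates

Fix: Multiply by 1.0 (or CAST to REAL) to force floating-point division

Corrected query:
SELECT category, SUM(stock) * 1.0 / COUNT(*) AS avg_stock FROM products GROUP BY category

Result:
category    | avg_stock
------------+----------
Electronics | 339.5    
Furniture   | 442      
Kitchen     | 309      
Sports      | 227.5    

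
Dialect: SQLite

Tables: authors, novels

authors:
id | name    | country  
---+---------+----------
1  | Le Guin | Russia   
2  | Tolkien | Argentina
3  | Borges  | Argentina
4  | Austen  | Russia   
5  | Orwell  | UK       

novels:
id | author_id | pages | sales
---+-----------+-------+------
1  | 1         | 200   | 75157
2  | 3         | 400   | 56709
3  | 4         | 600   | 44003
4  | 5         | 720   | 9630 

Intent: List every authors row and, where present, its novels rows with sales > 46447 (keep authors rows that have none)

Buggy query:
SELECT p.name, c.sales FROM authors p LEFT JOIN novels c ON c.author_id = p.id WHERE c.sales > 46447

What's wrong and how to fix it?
Bug: A WHERE condition on the right-hand table after LEFT JOIN drops unmatched parents

Fix: Move the right-table condition into the ON clause so unmatched parents are kept

Corrected query:
SELECT p.name, c.sales FROM authors p LEFT JOIN novels c ON c.author_id = p.id AND c.sales > 46447

Result:
name    | sales
--------+------
Le Guin | 75157
Tolkien | NULL 
Borges  | 56709
Austen  | NULL 
Orwell  | NULL 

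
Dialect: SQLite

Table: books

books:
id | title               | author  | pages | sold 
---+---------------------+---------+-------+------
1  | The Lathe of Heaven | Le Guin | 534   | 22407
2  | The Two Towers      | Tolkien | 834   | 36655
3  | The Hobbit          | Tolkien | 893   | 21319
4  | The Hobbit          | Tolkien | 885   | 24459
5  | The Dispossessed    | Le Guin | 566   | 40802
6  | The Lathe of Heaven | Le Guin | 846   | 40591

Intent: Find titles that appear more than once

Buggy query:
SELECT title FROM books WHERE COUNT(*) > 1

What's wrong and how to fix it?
Bug: COUNT(*) is an aggregate and cannot be used in WHERE

Fix: GROUP BY title, then filter groups with HAVING COUNT(*) > 1

Corrected query:
SELECT title FROM books GROUP BY title HAVING COUNT(*) > 1

Result:
title              
-------------------
The Hobbit         
The Lathe of Heaven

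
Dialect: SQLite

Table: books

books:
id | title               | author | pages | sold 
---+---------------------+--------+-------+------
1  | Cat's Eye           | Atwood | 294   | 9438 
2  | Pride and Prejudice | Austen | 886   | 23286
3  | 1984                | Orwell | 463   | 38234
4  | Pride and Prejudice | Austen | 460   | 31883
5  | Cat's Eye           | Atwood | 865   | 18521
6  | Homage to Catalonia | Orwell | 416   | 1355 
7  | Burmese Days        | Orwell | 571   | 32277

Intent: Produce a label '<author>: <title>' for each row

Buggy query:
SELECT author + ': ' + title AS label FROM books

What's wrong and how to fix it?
Bug: SQLite uses || for string concatenation; + coerces text to numbers (yielding 0)

Fix: Use the || operator for string concatenation

Corrected query:
SELECT author || ': ' || title AS label FROM books

Result:
label                      
---------------------------
Atwood: Cat's Eye          
Austen: Pride and Prejudice
Orwell: 1984               
Austen: Pride and Prejudice
Atwood: Cat's Eye          
Orwell: Homage to Catalonia
Orwell: Burmese Days       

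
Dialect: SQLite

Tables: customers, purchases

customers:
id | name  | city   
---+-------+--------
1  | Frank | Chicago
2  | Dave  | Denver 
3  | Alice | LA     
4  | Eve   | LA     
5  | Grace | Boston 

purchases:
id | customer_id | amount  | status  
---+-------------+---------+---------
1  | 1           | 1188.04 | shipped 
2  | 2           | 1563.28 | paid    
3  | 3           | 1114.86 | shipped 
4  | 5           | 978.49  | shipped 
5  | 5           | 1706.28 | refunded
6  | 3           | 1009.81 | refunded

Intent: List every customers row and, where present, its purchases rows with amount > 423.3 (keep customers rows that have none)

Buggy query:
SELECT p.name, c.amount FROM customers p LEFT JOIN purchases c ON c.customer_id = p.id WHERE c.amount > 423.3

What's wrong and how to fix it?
Bug: Filtering c.amount in WHERE discards the NULL rows produced by LEFT JOIN, turning it into an inner join

Fix: Put 'c.amount > 423.3' in the JOIN's ON clause instead of WHERE

Corrected query:
SELECT p.name, c.amount FROM customers p LEFT JOIN purchases c ON c.customer_id = p.id AND c.amount > 423.3

Result:
name  | amount 
------+--------
Frank | 1188.04
Dave  | 1563.28
Alice | 1009.81
Alice | 1114.86
Eve   | NULL   
Grace | 978.49 
Grace | 1706.28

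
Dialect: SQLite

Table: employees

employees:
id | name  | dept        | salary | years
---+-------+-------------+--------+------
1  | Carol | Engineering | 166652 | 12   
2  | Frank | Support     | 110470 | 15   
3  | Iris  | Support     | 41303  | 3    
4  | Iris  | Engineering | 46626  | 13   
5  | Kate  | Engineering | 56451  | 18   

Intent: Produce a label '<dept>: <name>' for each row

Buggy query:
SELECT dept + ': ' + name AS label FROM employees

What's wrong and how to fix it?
Bug: '+' is numeric addition; on text columns SQLite converts them to 0 instead of concatenating

Fix: Replace + with || to concatenate text

Corrected query:
SELECT dept || ': ' || name AS label FROM employees

Result:
label             
------------------
Engineering: Carol
Support: Frank    
Support: Iris     
Engineering: Iris 
Engineering: Kate 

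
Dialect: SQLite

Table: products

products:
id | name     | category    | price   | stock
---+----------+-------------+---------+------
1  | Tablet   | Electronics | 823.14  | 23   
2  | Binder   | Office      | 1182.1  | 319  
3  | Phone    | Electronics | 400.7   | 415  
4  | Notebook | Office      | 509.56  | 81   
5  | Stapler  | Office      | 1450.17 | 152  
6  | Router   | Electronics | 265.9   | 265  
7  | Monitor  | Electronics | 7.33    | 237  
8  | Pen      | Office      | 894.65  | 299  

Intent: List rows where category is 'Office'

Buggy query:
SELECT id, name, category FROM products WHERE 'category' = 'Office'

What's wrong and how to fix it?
Bug: Single quotes denote string literals in SQL; the column name is being compared as a constant string

Fix: Reference the column as category without single quotes

Corrected query:
SELECT id, name, category FROM products WHERE category = 'Office'

Result:
id | name     | category
---+----------+---------
2  | Binder   | Office  
4  | Notebook | Office  
5  | Stapler  | Office  
8  | Pen      | Office  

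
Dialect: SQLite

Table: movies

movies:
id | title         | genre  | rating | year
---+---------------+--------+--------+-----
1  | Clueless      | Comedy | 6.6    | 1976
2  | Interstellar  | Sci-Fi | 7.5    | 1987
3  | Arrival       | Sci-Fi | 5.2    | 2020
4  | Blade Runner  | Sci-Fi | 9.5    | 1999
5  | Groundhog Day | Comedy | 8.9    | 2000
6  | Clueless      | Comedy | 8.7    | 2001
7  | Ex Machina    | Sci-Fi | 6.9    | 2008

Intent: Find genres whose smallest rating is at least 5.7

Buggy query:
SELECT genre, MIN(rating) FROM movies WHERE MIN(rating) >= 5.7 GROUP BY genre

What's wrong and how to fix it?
Bug: Aggregates like MIN are computed per group after WHERE runs

Fix: Use HAVING for the per-group MIN condition

Corrected query:
SELECT genre, MIN(rating) FROM movies GROUP BY genre HAVING MIN(rating) >= 5.7

Result:
genre  | MIN(rating)
-------+------------
Comedy | 6.6        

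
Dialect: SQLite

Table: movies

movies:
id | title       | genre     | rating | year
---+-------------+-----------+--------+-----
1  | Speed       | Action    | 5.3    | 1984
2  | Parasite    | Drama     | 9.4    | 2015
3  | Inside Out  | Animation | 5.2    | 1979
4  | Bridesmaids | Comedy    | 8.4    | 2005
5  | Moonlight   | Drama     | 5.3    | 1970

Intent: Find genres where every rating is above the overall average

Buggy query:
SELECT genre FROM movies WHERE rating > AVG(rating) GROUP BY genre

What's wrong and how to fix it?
Bug: WHERE evaluates per row before aggregation, so AVG() is unavailable

Fix: Compute the overall average in a scalar subquery and compare each group's MIN against it in HAVING

Corrected query:
SELECT genre FROM movies GROUP BY genre HAVING MIN(rating) > (SELECT AVG(rating) FROM movies)

Result:
genre 
------
Comedy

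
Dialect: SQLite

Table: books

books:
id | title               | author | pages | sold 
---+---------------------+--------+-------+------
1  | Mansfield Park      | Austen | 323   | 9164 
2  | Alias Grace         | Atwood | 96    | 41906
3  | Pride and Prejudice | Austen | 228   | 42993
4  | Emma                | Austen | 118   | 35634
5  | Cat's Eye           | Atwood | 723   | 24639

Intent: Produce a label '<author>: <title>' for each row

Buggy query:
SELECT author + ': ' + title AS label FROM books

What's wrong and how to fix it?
Bug: '+' is numeric addition; on text columns SQLite converts them to 0 instead of concatenating

Fix: Use the || operator for string concatenation

Corrected query:
SELECT author || ': ' || title AS label FROM books

Result:
label                      
---------------------------
Austen: Mansfield Park     
Atwood: Alias Grace        
Austen: Pride and Prejudice
Austen: Emma               
Atwood: Cat's Eye          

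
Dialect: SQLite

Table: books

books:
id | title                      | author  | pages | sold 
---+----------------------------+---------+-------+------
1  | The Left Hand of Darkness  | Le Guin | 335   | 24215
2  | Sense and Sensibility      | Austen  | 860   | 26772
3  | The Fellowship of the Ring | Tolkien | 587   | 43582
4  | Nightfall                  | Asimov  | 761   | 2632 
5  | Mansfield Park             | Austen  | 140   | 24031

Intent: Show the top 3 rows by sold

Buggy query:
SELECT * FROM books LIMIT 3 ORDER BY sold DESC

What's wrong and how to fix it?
Bug: ORDER BY cannot follow LIMIT; LIMIT is the final clause

Fix: Sort with ORDER BY, then apply LIMIT

Corrected query:
SELECT * FROM books ORDER BY sold DESC LIMIT 3

Result:
id | title                      | author  | pages | sold 
---+----------------------------+---------+-------+------
3  | The Fellowship of the Ring | Tolkien | 587   | 43582
2  | Sense and Sensibility      | Austen  | 860   | 26772
1  | The Left Hand of Darkness  | Le Guin | 335   | 24215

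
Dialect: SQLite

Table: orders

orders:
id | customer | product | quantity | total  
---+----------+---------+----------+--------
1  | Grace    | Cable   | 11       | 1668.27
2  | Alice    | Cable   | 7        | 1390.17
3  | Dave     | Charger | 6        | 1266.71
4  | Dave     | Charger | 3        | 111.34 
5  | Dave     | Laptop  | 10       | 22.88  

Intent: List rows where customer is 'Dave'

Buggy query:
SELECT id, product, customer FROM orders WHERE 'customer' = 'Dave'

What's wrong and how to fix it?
Bug: Single quotes denote string literals in SQL; the column name is being compared as a constant string

Fix: Reference the column as customer without single quotes

Corrected query:
SELECT id, product, customer FROM orders WHERE customer = 'Dave'

Result:
id | product | customer
---+---------+---------
3  | Charger | Dave    
4  | Charger | Dave    
5  | Laptop  | Dave    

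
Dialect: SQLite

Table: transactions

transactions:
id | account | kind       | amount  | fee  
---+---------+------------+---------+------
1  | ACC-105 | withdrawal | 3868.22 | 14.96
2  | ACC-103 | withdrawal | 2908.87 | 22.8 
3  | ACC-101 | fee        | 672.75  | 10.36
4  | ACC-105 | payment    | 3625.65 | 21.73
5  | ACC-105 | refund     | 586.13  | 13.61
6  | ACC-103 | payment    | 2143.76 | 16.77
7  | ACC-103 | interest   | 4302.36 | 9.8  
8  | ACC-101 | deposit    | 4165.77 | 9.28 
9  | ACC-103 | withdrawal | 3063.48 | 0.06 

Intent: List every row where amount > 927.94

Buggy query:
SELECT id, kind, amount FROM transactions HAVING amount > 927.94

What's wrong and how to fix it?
Bug: This is a non-aggregate query (no GROUP BY, no aggregates), so in SQLite the HAVING clause is invalid here; a row-level condition belongs in WHERE

Fix: Replace HAVING with WHERE since the condition applies to individual rows

Corrected query:
SELECT id, kind, amount FROM transactions WHERE amount > 927.94

Result:
id | kind       | amount 
---+------------+--------
1  | withdrawal | 3868.22
2  | withdrawal | 2908.87
4  | payment    | 3625.65
6  | payment    | 2143.76
7  | interest   | 4302.36
8  | deposit    | 4165.77
9  | withdrawal | 3063.48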